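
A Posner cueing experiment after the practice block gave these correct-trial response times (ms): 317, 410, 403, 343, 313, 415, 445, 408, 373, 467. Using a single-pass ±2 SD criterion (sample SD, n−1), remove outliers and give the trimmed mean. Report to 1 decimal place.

389.4 ms

n = 10, ΣRT = 3894, M = 389.400
Σ(x−M)² = 24224.40; s = √(24224.40/9) = 51.881
Cutoffs: 389.400 ± 2·51.881 → [285.6, 493.2]
No RTs fall outside the cutoffs; all 10 retained. Mean = 3894/10 = 389.400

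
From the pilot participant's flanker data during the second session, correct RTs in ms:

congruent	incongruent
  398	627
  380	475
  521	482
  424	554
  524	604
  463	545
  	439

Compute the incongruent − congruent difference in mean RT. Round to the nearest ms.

M(congruent) = 2710/6 = 451.667
M(incongruent) = 3726/7 = 532.286
Difference = 532.286 − 451.667 = 80.619 ms

81 ms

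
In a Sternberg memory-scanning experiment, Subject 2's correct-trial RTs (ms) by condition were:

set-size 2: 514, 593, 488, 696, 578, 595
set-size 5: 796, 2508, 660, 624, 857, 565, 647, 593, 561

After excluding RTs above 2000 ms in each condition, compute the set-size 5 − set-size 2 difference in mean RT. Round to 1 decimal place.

set-size 5: exclude 2508
M(set-size 2) = 3464/6 = 577.333
M(set-size 5) = 5303/8 = 662.875
Difference = 662.875 − 577.333 = 85.542 ms

85.5 ms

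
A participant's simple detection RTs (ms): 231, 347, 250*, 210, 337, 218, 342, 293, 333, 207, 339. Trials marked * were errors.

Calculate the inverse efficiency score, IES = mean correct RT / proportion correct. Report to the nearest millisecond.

314 ms

Correct trials (n=10): 231, 347, 210, 337, 218, 342, 293, 333, 207, 339
Mean correct RT = 2857/10 = 285.7000 ms
Proportion correct = 10/11
IES = 285.7000 / (10/11) = 314.270 ms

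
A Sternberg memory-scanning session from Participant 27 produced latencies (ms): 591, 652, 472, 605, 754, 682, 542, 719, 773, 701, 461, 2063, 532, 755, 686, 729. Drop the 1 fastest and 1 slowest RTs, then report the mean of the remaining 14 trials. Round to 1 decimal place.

Sorted: 461, 472, 532, 542, 591, 605, 652, 682, 686, 701, 719, 729, 754, 755, 773, 2063
Drop lowest 1 (461) and highest 1 (2063)
Remaining (n=14): Σ = 9193, mean = 9193/14 = 656.643

656.6 ms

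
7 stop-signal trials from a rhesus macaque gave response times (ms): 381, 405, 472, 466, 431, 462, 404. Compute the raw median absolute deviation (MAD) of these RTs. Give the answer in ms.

31 ms

Sorted: 381, 404, 405, 431, 462, 466, 472 → median = 431
|x − 431|: 50, 26, 41, 35, 0, 31, 27
Sorted deviations: 0, 26, 27, 31, 35, 41, 50 → MAD = 31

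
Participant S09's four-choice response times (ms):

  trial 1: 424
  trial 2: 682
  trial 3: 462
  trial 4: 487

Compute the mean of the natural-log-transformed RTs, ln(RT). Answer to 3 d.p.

6.225

ln(RT): 6.0497, 6.5250, 6.1356, 6.1883
Σ ln(RT) = 24.8986
Mean = 24.8986/4 = 6.22465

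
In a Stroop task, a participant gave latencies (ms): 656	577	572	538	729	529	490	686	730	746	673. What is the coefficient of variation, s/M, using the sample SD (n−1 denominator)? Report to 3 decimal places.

n = 11, Σ = 6926, M = 629.6364
Σ(x−M)² = 83354.545; s = √(83354.545/10) = 91.2987
CV = 91.2987 / 629.6364 = 0.14500

0.145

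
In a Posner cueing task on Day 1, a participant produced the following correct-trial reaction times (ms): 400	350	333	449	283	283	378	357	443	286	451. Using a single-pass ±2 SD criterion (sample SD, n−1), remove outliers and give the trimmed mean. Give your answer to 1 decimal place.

n = 11, ΣRT = 4013, M = 364.818
Σ(x−M)² = 42931.64; s = √(42931.64/10) = 65.522
Cutoffs: 364.818 ± 2·65.522 → [233.8, 495.9]
No RTs fall outside the cutoffs; all 11 retained. Mean = 4013/11 = 364.818

364.8 ms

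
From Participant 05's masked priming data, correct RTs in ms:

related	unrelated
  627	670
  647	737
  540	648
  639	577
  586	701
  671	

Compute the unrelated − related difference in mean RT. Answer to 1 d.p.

48.3 ms

M(related) = 3710/6 = 618.333
M(unrelated) = 3333/5 = 666.600
Difference = 666.600 − 618.333 = 48.267 ms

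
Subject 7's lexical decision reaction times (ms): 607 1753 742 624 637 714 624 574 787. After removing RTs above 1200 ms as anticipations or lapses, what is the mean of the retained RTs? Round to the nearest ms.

664 ms

Excluded: 1753
Retained (n=8): Σ = 5309
Mean = 5309/8 = 663.6250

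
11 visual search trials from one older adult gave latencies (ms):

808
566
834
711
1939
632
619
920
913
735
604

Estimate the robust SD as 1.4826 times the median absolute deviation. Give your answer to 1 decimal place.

172.0 ms

Sorted: 566, 604, 619, 632, 711, 735, 808, 834, 913, 920, 1939 → median = 735
|x − 735| sorted: 0, 24, 73, 99, 103, 116, 131, 169, 178, 185, 1204 → MAD = 116
Robust SD ≈ 1.4826 × 116 = 171.982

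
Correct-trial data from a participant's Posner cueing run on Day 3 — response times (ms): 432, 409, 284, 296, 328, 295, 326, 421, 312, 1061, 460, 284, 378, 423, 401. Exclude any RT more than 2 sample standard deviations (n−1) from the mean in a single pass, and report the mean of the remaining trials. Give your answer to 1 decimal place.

n = 15, ΣRT = 6110, M = 407.333
Σ(x−M)² = 509431.33; s = √(509431.33/14) = 190.756
Cutoffs: 407.333 ± 2·190.756 → [25.8, 788.8]
Outside: 1061 → excluded.
Retained (n=14): Σ = 5049, mean = 5049/14 = 360.643

360.6 ms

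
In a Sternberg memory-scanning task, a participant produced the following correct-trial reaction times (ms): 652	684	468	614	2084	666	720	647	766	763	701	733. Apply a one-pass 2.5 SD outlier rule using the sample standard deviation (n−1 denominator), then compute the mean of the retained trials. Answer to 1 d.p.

674.0 ms

n = 12, ΣRT = 9498, M = 791.500
Σ(x−M)² = 1892549.00; s = √(1892549.00/11) = 414.789
Cutoffs: 791.500 ± 2.5·414.789 → [-245.5, 1828.5]
Outside: 2084 → excluded.
Retained (n=11): Σ = 7414, mean = 7414/11 = 674.000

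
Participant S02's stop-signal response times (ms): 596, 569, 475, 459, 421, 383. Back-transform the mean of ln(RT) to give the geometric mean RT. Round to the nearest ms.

478 ms

ln(RT): 6.3902, 6.3439, 6.1633, 6.1291, 6.0426, 5.9480
Mean ln(RT) = 37.0172/6 = 6.16953
Geometric mean = exp(6.16953) = 477.96 ms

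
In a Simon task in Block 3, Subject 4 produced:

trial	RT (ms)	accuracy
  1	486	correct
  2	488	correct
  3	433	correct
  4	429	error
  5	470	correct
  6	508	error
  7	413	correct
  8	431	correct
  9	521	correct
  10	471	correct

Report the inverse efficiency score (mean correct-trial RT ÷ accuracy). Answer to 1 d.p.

Correct trials (n=8): 486, 488, 433, 470, 413, 431, 521, 471
Mean correct RT = 3713/8 = 464.1250 ms
Proportion correct = 8/10
IES = 464.1250 / (8/10) = 580.156 ms

580.2 ms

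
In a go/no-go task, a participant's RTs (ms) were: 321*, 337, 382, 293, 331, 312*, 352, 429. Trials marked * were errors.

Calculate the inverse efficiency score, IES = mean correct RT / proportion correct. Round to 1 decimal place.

472.0 ms

Correct trials (n=6): 337, 382, 293, 331, 352, 429
Mean correct RT = 2124/6 = 354.0000 ms
Proportion correct = 6/8
IES = 354.0000 / (6/8) = 472.000 ms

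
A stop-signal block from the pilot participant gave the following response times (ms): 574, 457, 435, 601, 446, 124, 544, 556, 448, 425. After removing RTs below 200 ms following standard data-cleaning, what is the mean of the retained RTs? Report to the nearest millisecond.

Excluded: 124
Retained (n=9): Σ = 4486
Mean = 4486/9 = 498.4444

498 ms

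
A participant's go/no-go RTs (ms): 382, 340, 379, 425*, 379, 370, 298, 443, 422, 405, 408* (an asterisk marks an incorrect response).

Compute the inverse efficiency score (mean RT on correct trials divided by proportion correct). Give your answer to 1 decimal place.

Correct trials (n=9): 382, 340, 379, 379, 370, 298, 443, 422, 405
Mean correct RT = 3418/9 = 379.7778 ms
Proportion correct = 9/11
IES = 379.7778 / (9/11) = 464.173 ms

464.2 ms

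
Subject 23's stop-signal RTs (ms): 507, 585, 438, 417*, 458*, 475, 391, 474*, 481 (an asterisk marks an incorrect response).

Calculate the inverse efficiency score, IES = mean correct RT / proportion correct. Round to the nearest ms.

719 ms

Correct trials (n=6): 507, 585, 438, 475, 391, 481
Mean correct RT = 2877/6 = 479.5000 ms
Proportion correct = 6/9
IES = 479.5000 / (6/9) = 719.250 ms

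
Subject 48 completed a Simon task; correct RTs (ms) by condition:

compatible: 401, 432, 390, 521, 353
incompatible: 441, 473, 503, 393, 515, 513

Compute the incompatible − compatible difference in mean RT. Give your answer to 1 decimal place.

M(compatible) = 2097/5 = 419.400
M(incompatible) = 2838/6 = 473.000
Difference = 473.000 − 419.400 = 53.600 ms

53.6 ms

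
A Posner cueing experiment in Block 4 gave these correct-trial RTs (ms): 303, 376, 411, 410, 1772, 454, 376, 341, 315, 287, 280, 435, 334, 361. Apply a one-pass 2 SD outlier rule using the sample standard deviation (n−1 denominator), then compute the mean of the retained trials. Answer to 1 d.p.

360.2 ms

n = 14, ΣRT = 6455, M = 461.071
Σ(x−M)² = 1888842.93; s = √(1888842.93/13) = 381.177
Cutoffs: 461.071 ± 2·381.177 → [-301.3, 1223.4]
Outside: 1772 → excluded.
Retained (n=13): Σ = 4683, mean = 4683/13 = 360.231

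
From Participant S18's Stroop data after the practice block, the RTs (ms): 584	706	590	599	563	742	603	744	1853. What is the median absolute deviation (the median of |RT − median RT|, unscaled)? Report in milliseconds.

40 ms

Sorted: 563, 584, 590, 599, 603, 706, 742, 744, 1853 → median = 603
|x − 603|: 19, 103, 13, 4, 40, 139, 0, 141, 1250
Sorted deviations: 0, 4, 13, 19, 40, 103, 139, 141, 1250 → MAD = 40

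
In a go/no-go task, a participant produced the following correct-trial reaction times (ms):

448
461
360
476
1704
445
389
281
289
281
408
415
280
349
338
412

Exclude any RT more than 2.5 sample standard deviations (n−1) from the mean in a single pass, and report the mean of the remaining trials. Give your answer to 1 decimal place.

n = 16, ΣRT = 7336, M = 458.500
Σ(x−M)² = 1723128.00; s = √(1723128.00/15) = 338.932
Cutoffs: 458.500 ± 2.5·338.932 → [-388.8, 1305.8]
Outside: 1704 → excluded.
Retained (n=15): Σ = 5632, mean = 5632/15 = 375.467

375.5 ms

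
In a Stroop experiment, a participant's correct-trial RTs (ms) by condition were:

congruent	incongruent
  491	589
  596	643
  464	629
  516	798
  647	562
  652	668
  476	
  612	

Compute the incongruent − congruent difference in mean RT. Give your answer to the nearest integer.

M(congruent) = 4454/8 = 556.750
M(incongruent) = 3889/6 = 648.167
Difference = 648.167 − 556.750 = 91.417 ms

91 ms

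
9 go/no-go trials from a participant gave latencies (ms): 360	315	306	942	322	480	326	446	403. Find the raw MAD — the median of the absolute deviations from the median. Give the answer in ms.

Sorted: 306, 315, 322, 326, 360, 403, 446, 480, 942 → median = 360
|x − 360|: 0, 45, 54, 582, 38, 120, 34, 86, 43
Sorted deviations: 0, 34, 38, 43, 45, 54, 86, 120, 582 → MAD = 45

45 ms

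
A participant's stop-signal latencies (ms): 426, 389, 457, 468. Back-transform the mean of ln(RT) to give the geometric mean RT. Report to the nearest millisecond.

434 ms

ln(RT): 6.0544, 5.9636, 6.1247, 6.1485
Mean ln(RT) = 24.2912/4 = 6.07279
Geometric mean = exp(6.07279) = 433.89 ms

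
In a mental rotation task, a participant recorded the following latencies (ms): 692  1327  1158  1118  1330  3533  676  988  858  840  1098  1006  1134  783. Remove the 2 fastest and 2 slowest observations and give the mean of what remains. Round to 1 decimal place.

1031.0 ms

Sorted: 676, 692, 783, 840, 858, 988, 1006, 1098, 1118, 1134, 1158, 1327, 1330, 3533
Drop lowest 2 (676, 692) and highest 2 (1330, 3533)
Remaining (n=10): Σ = 10310, mean = 10310/10 = 1031.000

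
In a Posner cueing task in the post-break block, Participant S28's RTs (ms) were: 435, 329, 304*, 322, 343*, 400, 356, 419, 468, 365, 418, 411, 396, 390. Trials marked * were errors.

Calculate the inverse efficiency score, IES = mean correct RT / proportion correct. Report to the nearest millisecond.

458 ms

Correct trials (n=12): 435, 329, 322, 400, 356, 419, 468, 365, 418, 411, 396, 390
Mean correct RT = 4709/12 = 392.4167 ms
Proportion correct = 12/14
IES = 392.4167 / (12/14) = 457.819 ms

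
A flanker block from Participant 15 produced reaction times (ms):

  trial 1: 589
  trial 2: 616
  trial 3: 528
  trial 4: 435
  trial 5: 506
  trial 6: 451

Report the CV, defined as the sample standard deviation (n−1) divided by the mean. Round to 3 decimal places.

n = 6, Σ = 3125, M = 520.8333
Σ(x−M)² = 26218.833; s = √(26218.833/5) = 72.4139
CV = 72.4139 / 520.8333 = 0.13903

0.139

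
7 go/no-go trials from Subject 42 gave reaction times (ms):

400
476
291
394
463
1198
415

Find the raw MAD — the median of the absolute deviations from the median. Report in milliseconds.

48 ms

Sorted: 291, 394, 400, 415, 463, 476, 1198 → median = 415
|x − 415|: 15, 61, 124, 21, 48, 783, 0
Sorted deviations: 0, 15, 21, 48, 61, 124, 783 → MAD = 48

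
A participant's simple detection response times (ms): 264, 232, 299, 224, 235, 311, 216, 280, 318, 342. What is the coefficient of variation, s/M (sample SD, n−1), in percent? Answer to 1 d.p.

16.3%

n = 10, Σ = 2721, M = 272.1000
Σ(x−M)² = 17802.900; s = √(17802.900/9) = 44.4758
CV = 44.4758 / 272.1000 = 0.16345 = 16.345%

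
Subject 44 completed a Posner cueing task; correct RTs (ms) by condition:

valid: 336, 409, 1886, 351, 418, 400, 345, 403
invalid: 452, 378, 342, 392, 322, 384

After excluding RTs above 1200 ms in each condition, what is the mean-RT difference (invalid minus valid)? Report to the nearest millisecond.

-2 ms

valid: exclude 1886
M(valid) = 2662/7 = 380.286
M(invalid) = 2270/6 = 378.333
Difference = 378.333 − 380.286 = -1.952 ms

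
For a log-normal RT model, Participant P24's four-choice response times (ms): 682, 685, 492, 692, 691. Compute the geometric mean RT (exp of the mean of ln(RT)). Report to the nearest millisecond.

ln(RT): 6.5250, 6.5294, 6.1985, 6.5396, 6.5381
Mean ln(RT) = 32.3307/5 = 6.46613
Geometric mean = exp(6.46613) = 642.99 ms

643 ms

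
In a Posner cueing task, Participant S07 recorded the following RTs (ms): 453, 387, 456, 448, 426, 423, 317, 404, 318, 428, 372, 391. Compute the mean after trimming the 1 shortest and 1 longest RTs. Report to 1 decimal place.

Sorted: 317, 318, 372, 387, 391, 404, 423, 426, 428, 448, 453, 456
Drop lowest 1 (317) and highest 1 (456)
Remaining (n=10): Σ = 4050, mean = 4050/10 = 405.000

405.0 ms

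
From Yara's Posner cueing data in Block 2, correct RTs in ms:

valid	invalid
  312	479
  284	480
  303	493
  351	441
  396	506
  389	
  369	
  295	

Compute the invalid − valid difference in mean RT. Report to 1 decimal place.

142.4 ms

M(valid) = 2699/8 = 337.375
M(invalid) = 2399/5 = 479.800
Difference = 479.800 − 337.375 = 142.425 ms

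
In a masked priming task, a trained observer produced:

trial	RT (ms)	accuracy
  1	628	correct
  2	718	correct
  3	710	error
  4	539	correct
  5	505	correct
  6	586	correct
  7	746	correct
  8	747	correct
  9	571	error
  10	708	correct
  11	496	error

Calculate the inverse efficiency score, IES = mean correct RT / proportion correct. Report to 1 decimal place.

Correct trials (n=8): 628, 718, 539, 505, 586, 746, 747, 708
Mean correct RT = 5177/8 = 647.1250 ms
Proportion correct = 8/11
IES = 647.1250 / (8/11) = 889.797 ms

889.8 ms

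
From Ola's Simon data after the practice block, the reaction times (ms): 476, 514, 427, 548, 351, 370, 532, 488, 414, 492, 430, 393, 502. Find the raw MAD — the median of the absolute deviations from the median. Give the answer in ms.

Sorted: 351, 370, 393, 414, 427, 430, 476, 488, 492, 502, 514, 532, 548 → median = 476
|x − 476|: 0, 38, 49, 72, 125, 106, 56, 12, 62, 16, 46, 83, 26
Sorted deviations: 0, 12, 16, 26, 38, 46, 49, 56, 62, 72, 83, 106, 125 → MAD = 49

49 ms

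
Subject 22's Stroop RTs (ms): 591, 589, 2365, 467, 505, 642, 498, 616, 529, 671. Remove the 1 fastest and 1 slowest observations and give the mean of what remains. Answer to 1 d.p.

580.1 ms

Sorted: 467, 498, 505, 529, 589, 591, 616, 642, 671, 2365
Drop lowest 1 (467) and highest 1 (2365)
Remaining (n=8): Σ = 4641, mean = 4641/8 = 580.125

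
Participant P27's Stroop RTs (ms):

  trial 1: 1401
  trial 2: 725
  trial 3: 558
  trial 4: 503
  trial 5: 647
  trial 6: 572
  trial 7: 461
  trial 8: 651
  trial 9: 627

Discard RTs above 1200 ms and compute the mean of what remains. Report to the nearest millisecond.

Excluded: 1401
Retained (n=8): Σ = 4744
Mean = 4744/8 = 593.0000

593 ms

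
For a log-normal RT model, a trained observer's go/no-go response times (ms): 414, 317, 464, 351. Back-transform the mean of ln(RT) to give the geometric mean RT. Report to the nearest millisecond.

ln(RT): 6.0259, 5.7589, 6.1399, 5.8608
Mean ln(RT) = 23.7854/4 = 5.94636
Geometric mean = exp(5.94636) = 382.36 ms

382 ms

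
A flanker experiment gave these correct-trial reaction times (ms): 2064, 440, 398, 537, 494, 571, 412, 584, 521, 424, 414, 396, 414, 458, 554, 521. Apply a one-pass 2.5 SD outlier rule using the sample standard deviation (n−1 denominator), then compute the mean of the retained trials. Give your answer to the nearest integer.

n = 16, ΣRT = 9202, M = 575.125
Σ(x−M)² = 2427991.75; s = √(2427991.75/15) = 402.326
Cutoffs: 575.125 ± 2.5·402.326 → [-430.7, 1580.9]
Outside: 2064 → excluded.
Retained (n=15): Σ = 7138, mean = 7138/15 = 475.867

476 ms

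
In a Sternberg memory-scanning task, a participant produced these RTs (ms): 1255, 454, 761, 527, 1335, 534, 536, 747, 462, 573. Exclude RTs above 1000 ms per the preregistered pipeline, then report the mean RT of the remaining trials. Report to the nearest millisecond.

Excluded: 1255, 1335
Retained (n=8): Σ = 4594
Mean = 4594/8 = 574.2500

574 ms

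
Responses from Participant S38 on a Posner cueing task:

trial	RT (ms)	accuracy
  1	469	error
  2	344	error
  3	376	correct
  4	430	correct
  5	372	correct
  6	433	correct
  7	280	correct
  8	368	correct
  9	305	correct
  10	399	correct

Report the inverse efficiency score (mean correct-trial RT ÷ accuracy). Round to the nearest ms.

463 ms

Correct trials (n=8): 376, 430, 372, 433, 280, 368, 305, 399
Mean correct RT = 2963/8 = 370.3750 ms
Proportion correct = 8/10
IES = 370.3750 / (8/10) = 462.969 ms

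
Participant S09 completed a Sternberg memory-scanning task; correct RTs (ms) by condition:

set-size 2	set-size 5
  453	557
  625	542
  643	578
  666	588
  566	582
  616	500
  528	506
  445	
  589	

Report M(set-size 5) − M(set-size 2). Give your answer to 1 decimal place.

-19.7 ms

M(set-size 2) = 5131/9 = 570.111
M(set-size 5) = 3853/7 = 550.429
Difference = 550.429 − 570.111 = -19.683 ms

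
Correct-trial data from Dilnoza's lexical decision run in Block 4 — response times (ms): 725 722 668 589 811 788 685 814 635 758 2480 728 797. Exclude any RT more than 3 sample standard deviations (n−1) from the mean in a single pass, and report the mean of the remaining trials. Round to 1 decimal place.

n = 13, ΣRT = 11200, M = 861.538
Σ(x−M)² = 2894691.23; s = √(2894691.23/12) = 491.146
Cutoffs: 861.538 ± 3·491.146 → [-611.9, 2335.0]
Outside: 2480 → excluded.
Retained (n=12): Σ = 8720, mean = 8720/12 = 726.667

726.7 ms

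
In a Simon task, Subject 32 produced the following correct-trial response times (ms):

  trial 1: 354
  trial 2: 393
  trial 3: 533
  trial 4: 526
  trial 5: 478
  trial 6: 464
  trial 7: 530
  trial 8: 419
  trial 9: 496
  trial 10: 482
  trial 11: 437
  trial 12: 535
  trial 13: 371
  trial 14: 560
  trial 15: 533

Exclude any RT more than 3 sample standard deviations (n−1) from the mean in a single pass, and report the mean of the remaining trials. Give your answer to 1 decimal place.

n = 15, ΣRT = 7111, M = 474.067
Σ(x−M)² = 60546.93; s = √(60546.93/14) = 65.763
Cutoffs: 474.067 ± 3·65.763 → [276.8, 671.4]
No RTs fall outside the cutoffs; all 15 retained. Mean = 7111/15 = 474.067

474.1 ms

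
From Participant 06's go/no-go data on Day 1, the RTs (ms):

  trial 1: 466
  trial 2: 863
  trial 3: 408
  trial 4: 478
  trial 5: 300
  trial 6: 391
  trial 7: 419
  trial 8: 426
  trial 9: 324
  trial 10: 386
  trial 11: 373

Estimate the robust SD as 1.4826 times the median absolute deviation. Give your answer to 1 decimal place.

51.9 ms

Sorted: 300, 324, 373, 386, 391, 408, 419, 426, 466, 478, 863 → median = 408
|x − 408| sorted: 0, 11, 17, 18, 22, 35, 58, 70, 84, 108, 455 → MAD = 35
Robust SD ≈ 1.4826 × 35 = 51.891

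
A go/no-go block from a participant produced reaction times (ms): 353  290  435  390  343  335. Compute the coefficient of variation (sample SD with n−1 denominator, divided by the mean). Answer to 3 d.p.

0.139

n = 6, Σ = 2146, M = 357.6667
Σ(x−M)² = 12355.333; s = √(12355.333/5) = 49.7098
CV = 49.7098 / 357.6667 = 0.13898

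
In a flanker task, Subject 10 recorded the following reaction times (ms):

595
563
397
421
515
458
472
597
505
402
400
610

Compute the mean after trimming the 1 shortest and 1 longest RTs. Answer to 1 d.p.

492.8 ms

Sorted: 397, 400, 402, 421, 458, 472, 505, 515, 563, 595, 597, 610
Drop lowest 1 (397) and highest 1 (610)
Remaining (n=10): Σ = 4928, mean = 4928/10 = 492.800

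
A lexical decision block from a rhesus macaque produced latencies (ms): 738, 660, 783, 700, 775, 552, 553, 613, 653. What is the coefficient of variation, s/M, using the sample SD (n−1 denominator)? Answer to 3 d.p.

0.130

n = 9, Σ = 6027, M = 669.6667
Σ(x−M)² = 60568.000; s = √(60568.000/8) = 87.0115
CV = 87.0115 / 669.6667 = 0.12993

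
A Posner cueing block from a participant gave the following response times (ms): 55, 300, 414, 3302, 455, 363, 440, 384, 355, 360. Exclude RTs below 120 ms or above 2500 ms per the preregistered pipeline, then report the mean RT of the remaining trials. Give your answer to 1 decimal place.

383.9 ms

Excluded: 55, 3302
Retained (n=8): Σ = 3071
Mean = 3071/8 = 383.8750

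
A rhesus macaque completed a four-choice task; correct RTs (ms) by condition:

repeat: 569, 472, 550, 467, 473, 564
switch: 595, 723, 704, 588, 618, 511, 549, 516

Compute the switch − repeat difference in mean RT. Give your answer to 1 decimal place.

84.7 ms

M(repeat) = 3095/6 = 515.833
M(switch) = 4804/8 = 600.500
Difference = 600.500 − 515.833 = 84.667 ms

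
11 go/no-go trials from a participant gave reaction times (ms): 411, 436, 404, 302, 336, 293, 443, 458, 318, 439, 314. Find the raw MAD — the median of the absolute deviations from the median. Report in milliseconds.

Sorted: 293, 302, 314, 318, 336, 404, 411, 436, 439, 443, 458 → median = 404
|x − 404|: 7, 32, 0, 102, 68, 111, 39, 54, 86, 35, 90
Sorted deviations: 0, 7, 32, 35, 39, 54, 68, 86, 90, 102, 111 → MAD = 54

54 ms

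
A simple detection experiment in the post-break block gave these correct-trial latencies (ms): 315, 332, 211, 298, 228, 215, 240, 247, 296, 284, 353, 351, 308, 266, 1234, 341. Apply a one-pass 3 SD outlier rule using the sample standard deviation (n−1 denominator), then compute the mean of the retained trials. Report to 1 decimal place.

285.7 ms

n = 16, ΣRT = 5519, M = 344.938
Σ(x−M)² = 876620.94; s = √(876620.94/15) = 241.747
Cutoffs: 344.938 ± 3·241.747 → [-380.3, 1070.2]
Outside: 1234 → excluded.
Retained (n=15): Σ = 4285, mean = 4285/15 = 285.667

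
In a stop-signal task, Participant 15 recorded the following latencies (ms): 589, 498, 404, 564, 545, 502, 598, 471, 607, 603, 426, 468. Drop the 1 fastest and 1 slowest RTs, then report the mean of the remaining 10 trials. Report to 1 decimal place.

526.4 ms

Sorted: 404, 426, 468, 471, 498, 502, 545, 564, 589, 598, 603, 607
Drop lowest 1 (404) and highest 1 (607)
Remaining (n=10): Σ = 5264, mean = 5264/10 = 526.400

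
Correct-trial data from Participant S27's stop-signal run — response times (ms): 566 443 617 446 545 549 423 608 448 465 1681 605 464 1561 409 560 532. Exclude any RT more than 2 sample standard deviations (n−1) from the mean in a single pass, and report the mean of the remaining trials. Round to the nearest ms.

512 ms

n = 17, ΣRT = 10922, M = 642.471
Σ(x−M)² = 2250802.24; s = √(2250802.24/16) = 375.067
Cutoffs: 642.471 ± 2·375.067 → [-107.7, 1392.6]
Outside: 1561, 1681 → excluded.
Retained (n=15): Σ = 7680, mean = 7680/15 = 512.000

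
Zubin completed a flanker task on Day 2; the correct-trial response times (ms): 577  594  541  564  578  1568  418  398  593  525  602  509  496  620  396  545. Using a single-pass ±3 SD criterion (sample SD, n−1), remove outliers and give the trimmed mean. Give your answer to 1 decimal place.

n = 16, ΣRT = 9524, M = 595.250
Σ(x−M)² = 1086233.00; s = √(1086233.00/15) = 269.101
Cutoffs: 595.250 ± 3·269.101 → [-212.1, 1402.6]
Outside: 1568 → excluded.
Retained (n=15): Σ = 7956, mean = 7956/15 = 530.400

530.4 ms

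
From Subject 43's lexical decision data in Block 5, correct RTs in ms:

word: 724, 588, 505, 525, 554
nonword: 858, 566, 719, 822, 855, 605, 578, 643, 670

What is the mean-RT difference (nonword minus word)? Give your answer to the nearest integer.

123 ms

M(word) = 2896/5 = 579.200
M(nonword) = 6316/9 = 701.778
Difference = 701.778 − 579.200 = 122.578 ms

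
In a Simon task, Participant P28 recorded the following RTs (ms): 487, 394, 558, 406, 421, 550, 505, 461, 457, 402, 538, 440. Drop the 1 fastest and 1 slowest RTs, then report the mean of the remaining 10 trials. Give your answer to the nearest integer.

467 ms

Sorted: 394, 402, 406, 421, 440, 457, 461, 487, 505, 538, 550, 558
Drop lowest 1 (394) and highest 1 (558)
Remaining (n=10): Σ = 4667, mean = 4667/10 = 466.700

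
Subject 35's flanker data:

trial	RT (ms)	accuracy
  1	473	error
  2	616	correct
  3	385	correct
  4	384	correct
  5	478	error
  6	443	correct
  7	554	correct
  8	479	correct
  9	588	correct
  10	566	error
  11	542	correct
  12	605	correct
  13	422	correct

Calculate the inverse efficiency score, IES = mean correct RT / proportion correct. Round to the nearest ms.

652 ms

Correct trials (n=10): 616, 385, 384, 443, 554, 479, 588, 542, 605, 422
Mean correct RT = 5018/10 = 501.8000 ms
Proportion correct = 10/13
IES = 501.8000 / (10/13) = 652.340 ms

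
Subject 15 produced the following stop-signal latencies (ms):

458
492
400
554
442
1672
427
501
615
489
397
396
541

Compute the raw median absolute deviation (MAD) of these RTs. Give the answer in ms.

62 ms

Sorted: 396, 397, 400, 427, 442, 458, 489, 492, 501, 541, 554, 615, 1672 → median = 489
|x − 489|: 31, 3, 89, 65, 47, 1183, 62, 12, 126, 0, 92, 93, 52
Sorted deviations: 0, 3, 12, 31, 47, 52, 62, 65, 89, 92, 93, 126, 1183 → MAD = 62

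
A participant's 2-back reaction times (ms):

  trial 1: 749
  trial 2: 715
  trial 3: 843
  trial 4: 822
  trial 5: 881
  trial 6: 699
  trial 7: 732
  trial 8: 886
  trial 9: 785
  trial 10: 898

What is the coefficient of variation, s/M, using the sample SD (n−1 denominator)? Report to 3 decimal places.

n = 10, Σ = 8010, M = 801.0000
Σ(x−M)² = 50760.000; s = √(50760.000/9) = 75.0999
CV = 75.0999 / 801.0000 = 0.09376

0.094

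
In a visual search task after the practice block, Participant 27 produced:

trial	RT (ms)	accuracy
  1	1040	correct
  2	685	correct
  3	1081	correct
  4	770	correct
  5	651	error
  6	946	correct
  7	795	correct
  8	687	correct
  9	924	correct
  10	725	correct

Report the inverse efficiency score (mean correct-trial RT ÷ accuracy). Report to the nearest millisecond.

Correct trials (n=9): 1040, 685, 1081, 770, 946, 795, 687, 924, 725
Mean correct RT = 7653/9 = 850.3333 ms
Proportion correct = 9/10
IES = 850.3333 / (9/10) = 944.815 ms

945 ms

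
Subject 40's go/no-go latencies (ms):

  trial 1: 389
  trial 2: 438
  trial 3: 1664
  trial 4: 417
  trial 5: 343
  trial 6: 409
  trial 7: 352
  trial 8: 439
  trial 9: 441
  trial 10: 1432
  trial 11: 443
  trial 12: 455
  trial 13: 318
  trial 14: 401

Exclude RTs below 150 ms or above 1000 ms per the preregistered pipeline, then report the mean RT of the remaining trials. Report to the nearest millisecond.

Excluded: 1432, 1664
Retained (n=12): Σ = 4845
Mean = 4845/12 = 403.7500

404 ms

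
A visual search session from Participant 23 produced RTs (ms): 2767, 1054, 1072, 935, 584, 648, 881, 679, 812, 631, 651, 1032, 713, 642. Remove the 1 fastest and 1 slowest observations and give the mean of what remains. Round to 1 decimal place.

Sorted: 584, 631, 642, 648, 651, 679, 713, 812, 881, 935, 1032, 1054, 1072, 2767
Drop lowest 1 (584) and highest 1 (2767)
Remaining (n=12): Σ = 9750, mean = 9750/12 = 812.500

812.5 ms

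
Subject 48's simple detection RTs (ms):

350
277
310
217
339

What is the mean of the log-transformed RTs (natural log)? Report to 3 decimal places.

5.685

ln(RT): 5.8579, 5.6240, 5.7366, 5.3799, 5.8260
Σ ln(RT) = 28.4244
Mean = 28.4244/5 = 5.68488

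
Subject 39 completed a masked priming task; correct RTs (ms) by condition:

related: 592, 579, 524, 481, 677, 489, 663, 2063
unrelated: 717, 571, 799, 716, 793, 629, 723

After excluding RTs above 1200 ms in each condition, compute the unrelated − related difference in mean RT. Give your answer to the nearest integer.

related: exclude 2063
M(related) = 4005/7 = 572.143
M(unrelated) = 4948/7 = 706.857
Difference = 706.857 − 572.143 = 134.714 ms

135 ms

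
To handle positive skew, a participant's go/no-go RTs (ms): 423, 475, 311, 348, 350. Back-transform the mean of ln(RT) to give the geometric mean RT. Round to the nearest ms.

377 ms

ln(RT): 6.0474, 6.1633, 5.7398, 5.8522, 5.8579
Mean ln(RT) = 29.6606/5 = 5.93212
Geometric mean = exp(5.93212) = 376.95 ms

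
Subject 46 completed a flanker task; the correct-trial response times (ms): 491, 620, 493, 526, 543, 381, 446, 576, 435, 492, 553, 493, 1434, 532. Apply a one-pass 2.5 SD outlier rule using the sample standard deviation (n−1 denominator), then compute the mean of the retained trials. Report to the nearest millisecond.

n = 14, ΣRT = 8015, M = 572.500
Σ(x−M)² = 846847.50; s = √(846847.50/13) = 255.230
Cutoffs: 572.500 ± 2.5·255.230 → [-65.6, 1210.6]
Outside: 1434 → excluded.
Retained (n=13): Σ = 6581, mean = 6581/13 = 506.231

506 ms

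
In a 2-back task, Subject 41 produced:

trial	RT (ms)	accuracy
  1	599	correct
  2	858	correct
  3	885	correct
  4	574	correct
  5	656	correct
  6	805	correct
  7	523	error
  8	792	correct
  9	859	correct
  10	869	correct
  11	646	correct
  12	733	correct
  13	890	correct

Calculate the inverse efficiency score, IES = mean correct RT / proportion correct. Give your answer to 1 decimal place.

Correct trials (n=12): 599, 858, 885, 574, 656, 805, 792, 859, 869, 646, 733, 890
Mean correct RT = 9166/12 = 763.8333 ms
Proportion correct = 12/13
IES = 763.8333 / (12/13) = 827.486 ms

827.5 ms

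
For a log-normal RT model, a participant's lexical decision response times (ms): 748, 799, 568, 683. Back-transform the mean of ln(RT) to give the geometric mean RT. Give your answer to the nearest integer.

694 ms

ln(RT): 6.6174, 6.6834, 6.3421, 6.5265
Mean ln(RT) = 26.1694/4 = 6.54235
Geometric mean = exp(6.54235) = 693.91 ms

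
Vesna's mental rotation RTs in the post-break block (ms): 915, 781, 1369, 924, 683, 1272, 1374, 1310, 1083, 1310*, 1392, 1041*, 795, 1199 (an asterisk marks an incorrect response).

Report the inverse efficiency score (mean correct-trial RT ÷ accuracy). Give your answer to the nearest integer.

1273 ms

Correct trials (n=12): 915, 781, 1369, 924, 683, 1272, 1374, 1310, 1083, 1392, 795, 1199
Mean correct RT = 13097/12 = 1091.4167 ms
Proportion correct = 12/14
IES = 1091.4167 / (12/14) = 1273.319 ms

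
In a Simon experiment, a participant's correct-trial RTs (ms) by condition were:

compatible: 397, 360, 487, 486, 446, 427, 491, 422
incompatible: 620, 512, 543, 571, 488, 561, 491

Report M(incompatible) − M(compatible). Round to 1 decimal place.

M(compatible) = 3516/8 = 439.500
M(incompatible) = 3786/7 = 540.857
Difference = 540.857 − 439.500 = 101.357 ms

101.4 ms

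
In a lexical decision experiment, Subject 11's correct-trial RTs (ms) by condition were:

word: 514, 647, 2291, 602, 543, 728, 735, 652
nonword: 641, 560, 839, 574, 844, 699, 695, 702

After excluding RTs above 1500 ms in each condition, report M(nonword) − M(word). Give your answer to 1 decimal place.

62.7 ms

word: exclude 2291
M(word) = 4421/7 = 631.571
M(nonword) = 5554/8 = 694.250
Difference = 694.250 − 631.571 = 62.679 ms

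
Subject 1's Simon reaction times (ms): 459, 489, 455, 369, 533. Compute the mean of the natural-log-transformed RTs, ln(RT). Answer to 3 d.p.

6.126

ln(RT): 6.1291, 6.1924, 6.1203, 5.9108, 6.2785
Σ ln(RT) = 30.6310
Mean = 30.6310/5 = 6.12621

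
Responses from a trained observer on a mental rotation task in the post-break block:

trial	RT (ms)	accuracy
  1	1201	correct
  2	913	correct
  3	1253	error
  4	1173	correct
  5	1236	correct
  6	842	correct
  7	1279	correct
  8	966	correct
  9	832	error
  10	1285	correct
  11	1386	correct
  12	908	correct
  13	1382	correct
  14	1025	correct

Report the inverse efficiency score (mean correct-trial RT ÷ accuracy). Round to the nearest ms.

Correct trials (n=12): 1201, 913, 1173, 1236, 842, 1279, 966, 1285, 1386, 908, 1382, 1025
Mean correct RT = 13596/12 = 1133.0000 ms
Proportion correct = 12/14
IES = 1133.0000 / (12/14) = 1321.833 ms

1322 ms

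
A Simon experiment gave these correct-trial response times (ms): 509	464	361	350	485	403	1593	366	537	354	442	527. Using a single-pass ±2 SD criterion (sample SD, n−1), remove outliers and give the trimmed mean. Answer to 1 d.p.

n = 12, ΣRT = 6391, M = 532.583
Σ(x−M)² = 1279474.92; s = √(1279474.92/11) = 341.051
Cutoffs: 532.583 ± 2·341.051 → [-149.5, 1214.7]
Outside: 1593 → excluded.
Retained (n=11): Σ = 4798, mean = 4798/11 = 436.182

436.2 ms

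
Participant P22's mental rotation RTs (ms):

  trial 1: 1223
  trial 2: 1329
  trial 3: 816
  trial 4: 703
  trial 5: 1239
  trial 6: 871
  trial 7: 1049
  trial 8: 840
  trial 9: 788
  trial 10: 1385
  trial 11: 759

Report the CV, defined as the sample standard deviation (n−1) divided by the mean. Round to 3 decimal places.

n = 11, Σ = 11002, M = 1000.1818
Σ(x−M)² = 633047.636; s = √(633047.636/10) = 251.6044
CV = 251.6044 / 1000.1818 = 0.25156

0.252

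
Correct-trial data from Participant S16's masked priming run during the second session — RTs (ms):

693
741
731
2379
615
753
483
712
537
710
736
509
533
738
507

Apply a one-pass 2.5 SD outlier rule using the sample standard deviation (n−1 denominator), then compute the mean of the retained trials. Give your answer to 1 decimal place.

n = 15, ΣRT = 11377, M = 758.467
Σ(x−M)² = 2958751.73; s = √(2958751.73/14) = 459.717
Cutoffs: 758.467 ± 2.5·459.717 → [-390.8, 1907.8]
Outside: 2379 → excluded.
Retained (n=14): Σ = 8998, mean = 8998/14 = 642.714

642.7 ms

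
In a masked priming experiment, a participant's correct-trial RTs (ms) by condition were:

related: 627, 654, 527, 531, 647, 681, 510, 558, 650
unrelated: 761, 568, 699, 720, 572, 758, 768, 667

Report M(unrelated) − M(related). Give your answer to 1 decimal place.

90.8 ms

M(related) = 5385/9 = 598.333
M(unrelated) = 5513/8 = 689.125
Difference = 689.125 − 598.333 = 90.792 ms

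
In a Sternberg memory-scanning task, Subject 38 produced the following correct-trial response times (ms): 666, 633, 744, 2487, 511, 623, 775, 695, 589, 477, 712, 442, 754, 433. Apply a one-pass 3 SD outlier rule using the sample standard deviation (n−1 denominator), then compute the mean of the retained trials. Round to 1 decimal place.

n = 14, ΣRT = 10541, M = 752.929
Σ(x−M)² = 3411992.93; s = √(3411992.93/13) = 512.309
Cutoffs: 752.929 ± 3·512.309 → [-784.0, 2289.9]
Outside: 2487 → excluded.
Retained (n=13): Σ = 8054, mean = 8054/13 = 619.538

619.5 ms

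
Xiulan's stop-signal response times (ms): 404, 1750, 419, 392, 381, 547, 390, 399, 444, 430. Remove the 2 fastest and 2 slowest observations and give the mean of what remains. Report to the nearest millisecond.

Sorted: 381, 390, 392, 399, 404, 419, 430, 444, 547, 1750
Drop lowest 2 (381, 390) and highest 2 (547, 1750)
Remaining (n=6): Σ = 2488, mean = 2488/6 = 414.667

415 ms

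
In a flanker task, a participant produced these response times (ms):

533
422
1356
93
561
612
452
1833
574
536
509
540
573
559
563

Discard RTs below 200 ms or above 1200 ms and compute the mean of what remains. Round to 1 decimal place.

Excluded: 93, 1356, 1833
Retained (n=12): Σ = 6434
Mean = 6434/12 = 536.1667

536.2 ms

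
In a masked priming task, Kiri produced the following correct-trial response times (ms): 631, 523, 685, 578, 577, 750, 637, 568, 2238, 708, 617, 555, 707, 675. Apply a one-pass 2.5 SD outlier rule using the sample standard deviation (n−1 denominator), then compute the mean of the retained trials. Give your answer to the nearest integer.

632 ms

n = 14, ΣRT = 10449, M = 746.357
Σ(x−M)² = 2454231.21; s = √(2454231.21/13) = 434.496
Cutoffs: 746.357 ± 2.5·434.496 → [-339.9, 1832.6]
Outside: 2238 → excluded.
Retained (n=13): Σ = 8211, mean = 8211/13 = 631.615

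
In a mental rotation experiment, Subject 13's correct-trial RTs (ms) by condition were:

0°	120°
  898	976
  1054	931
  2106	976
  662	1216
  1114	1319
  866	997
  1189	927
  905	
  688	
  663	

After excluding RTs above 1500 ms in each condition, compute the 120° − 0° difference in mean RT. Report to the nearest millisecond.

0°: exclude 2106
M(0°) = 8039/9 = 893.222
M(120°) = 7342/7 = 1048.857
Difference = 1048.857 − 893.222 = 155.635 ms

156 ms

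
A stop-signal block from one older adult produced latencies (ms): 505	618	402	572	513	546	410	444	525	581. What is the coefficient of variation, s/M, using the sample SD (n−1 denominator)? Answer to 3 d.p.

0.143

n = 10, Σ = 5116, M = 511.6000
Σ(x−M)² = 48098.400; s = √(48098.400/9) = 73.1045
CV = 73.1045 / 511.6000 = 0.14289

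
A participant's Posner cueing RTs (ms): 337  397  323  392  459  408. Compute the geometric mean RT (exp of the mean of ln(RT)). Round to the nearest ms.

ln(RT): 5.8201, 5.9839, 5.7777, 5.9713, 6.1291, 6.0113
Mean ln(RT) = 35.6933/6 = 5.94888
Geometric mean = exp(5.94888) = 383.32 ms

383 ms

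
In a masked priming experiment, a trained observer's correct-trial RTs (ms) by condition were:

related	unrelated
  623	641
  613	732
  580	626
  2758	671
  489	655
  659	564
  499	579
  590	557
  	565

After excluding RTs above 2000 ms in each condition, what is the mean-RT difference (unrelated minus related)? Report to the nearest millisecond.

related: exclude 2758
M(related) = 4053/7 = 579.000
M(unrelated) = 5590/9 = 621.111
Difference = 621.111 − 579.000 = 42.111 ms

42 ms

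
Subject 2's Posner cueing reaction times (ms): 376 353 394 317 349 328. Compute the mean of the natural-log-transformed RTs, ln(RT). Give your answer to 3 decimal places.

5.863

ln(RT): 5.9296, 5.8665, 5.9764, 5.7589, 5.8551, 5.7930
Σ ln(RT) = 35.1794
Mean = 35.1794/6 = 5.86323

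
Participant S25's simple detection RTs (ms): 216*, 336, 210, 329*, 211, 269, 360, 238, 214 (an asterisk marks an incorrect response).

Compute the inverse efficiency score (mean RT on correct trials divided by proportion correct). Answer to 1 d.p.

337.6 ms

Correct trials (n=7): 336, 210, 211, 269, 360, 238, 214
Mean correct RT = 1838/7 = 262.5714 ms
Proportion correct = 7/9
IES = 262.5714 / (7/9) = 337.592 ms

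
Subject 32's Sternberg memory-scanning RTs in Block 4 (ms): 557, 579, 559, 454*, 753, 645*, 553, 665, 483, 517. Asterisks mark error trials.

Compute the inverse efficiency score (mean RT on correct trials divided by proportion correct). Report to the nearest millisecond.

729 ms

Correct trials (n=8): 557, 579, 559, 753, 553, 665, 483, 517
Mean correct RT = 4666/8 = 583.2500 ms
Proportion correct = 8/10
IES = 583.2500 / (8/10) = 729.062 ms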